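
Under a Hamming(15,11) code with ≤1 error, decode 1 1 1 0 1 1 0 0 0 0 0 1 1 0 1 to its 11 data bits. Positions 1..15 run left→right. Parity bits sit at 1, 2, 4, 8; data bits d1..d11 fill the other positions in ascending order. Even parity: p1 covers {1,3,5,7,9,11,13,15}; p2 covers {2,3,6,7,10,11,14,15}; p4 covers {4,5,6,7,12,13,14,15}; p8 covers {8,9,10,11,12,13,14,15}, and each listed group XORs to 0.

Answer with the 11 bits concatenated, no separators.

s1 (pos 1,3,5,7,9,11,13,15): 1⊕1⊕1⊕0⊕0⊕0⊕1⊕1 = 1
s2 (pos 2,3,6,7,10,11,14,15): 1⊕1⊕1⊕0⊕0⊕0⊕0⊕1 = 0
s4 (pos 4,5,6,7,12,13,14,15): 0⊕1⊕1⊕0⊕1⊕1⊕0⊕1 = 1
s8 (pos 8,9,10,11,12,13,14,15): 0⊕0⊕0⊕0⊕1⊕1⊕0⊕1 = 1
Syndrome s8…s1 = 1101 → error at position 13.
Flip position 13: 111011000001101 → 111011000001001
Read data bits from positions 3,5,6,7,9,10,11,12,13,14,15: 11100001001

11100001001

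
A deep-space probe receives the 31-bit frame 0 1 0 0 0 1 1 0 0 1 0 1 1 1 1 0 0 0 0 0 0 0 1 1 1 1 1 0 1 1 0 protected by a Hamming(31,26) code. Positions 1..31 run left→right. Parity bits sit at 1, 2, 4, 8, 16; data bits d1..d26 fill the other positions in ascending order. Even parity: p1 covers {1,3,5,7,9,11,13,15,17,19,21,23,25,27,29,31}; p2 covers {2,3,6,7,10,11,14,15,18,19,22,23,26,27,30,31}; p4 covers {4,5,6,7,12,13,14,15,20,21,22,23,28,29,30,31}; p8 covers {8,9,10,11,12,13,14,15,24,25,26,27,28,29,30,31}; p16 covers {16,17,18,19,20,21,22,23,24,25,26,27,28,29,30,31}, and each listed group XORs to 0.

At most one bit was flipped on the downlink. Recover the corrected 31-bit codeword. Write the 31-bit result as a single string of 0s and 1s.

s1 (pos 1,3,5,7,9,11,13,15,17,19,21,23,25,27,29,31): 0⊕0⊕0⊕1⊕0⊕0⊕1⊕1⊕0⊕0⊕0⊕1⊕1⊕1⊕1⊕0 = 1
s2 (pos 2,3,6,7,10,11,14,15,18,19,22,23,26,27,30,31): 1⊕0⊕1⊕1⊕1⊕0⊕1⊕1⊕0⊕0⊕0⊕1⊕1⊕1⊕1⊕0 = 0
s4 (pos 4,5,6,7,12,13,14,15,20,21,22,23,28,29,30,31): 0⊕0⊕1⊕1⊕1⊕1⊕1⊕1⊕0⊕0⊕0⊕1⊕0⊕1⊕1⊕0 = 1
s8 (pos 8,9,10,11,12,13,14,15,24,25,26,27,28,29,30,31): 0⊕0⊕1⊕0⊕1⊕1⊕1⊕1⊕1⊕1⊕1⊕1⊕0⊕1⊕1⊕0 = 1
s16 (pos 16,17,18,19,20,21,22,23,24,25,26,27,28,29,30,31): 0⊕0⊕0⊕0⊕0⊕0⊕0⊕1⊕1⊕1⊕1⊕1⊕0⊕1⊕1⊕0 = 1
Syndrome s16…s1 = 11101 → error at position 29.
Flip position 29: 0100011001011110000000111110110 → 0100011001011110000000111110010

0100011001011110000000111110010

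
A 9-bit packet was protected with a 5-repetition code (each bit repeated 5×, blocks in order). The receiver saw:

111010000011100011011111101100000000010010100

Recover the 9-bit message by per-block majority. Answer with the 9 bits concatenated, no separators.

101110000

Block 1 (11101): 4 ones → 1
Block 2 (00000): 0 ones → 0
Block 3 (11100): 3 ones → 1
Block 4 (01101): 3 ones → 1
Block 5 (11111): 5 ones → 1
Block 6 (01100): 2 ones → 0
Block 7 (00000): 0 ones → 0
Block 8 (00100): 1 one → 0
Block 9 (10100): 2 ones → 0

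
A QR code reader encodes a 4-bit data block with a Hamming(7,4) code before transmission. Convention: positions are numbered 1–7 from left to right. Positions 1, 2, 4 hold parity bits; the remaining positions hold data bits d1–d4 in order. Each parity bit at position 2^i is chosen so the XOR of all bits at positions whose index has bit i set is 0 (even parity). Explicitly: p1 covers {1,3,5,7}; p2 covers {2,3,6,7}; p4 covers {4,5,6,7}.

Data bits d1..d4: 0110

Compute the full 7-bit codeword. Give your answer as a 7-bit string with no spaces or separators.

Place data at non-parity positions: p1 p2 0 p4 1 1 0
p1 (pos 1,3,5,7): XOR of data positions = 0⊕1⊕0 = 1
p2 (pos 2,3,6,7): XOR of data positions = 0⊕1⊕0 = 1
p4 (pos 4,5,6,7): XOR of data positions = 1⊕1⊕0 = 0
Codeword: 1100110

1100110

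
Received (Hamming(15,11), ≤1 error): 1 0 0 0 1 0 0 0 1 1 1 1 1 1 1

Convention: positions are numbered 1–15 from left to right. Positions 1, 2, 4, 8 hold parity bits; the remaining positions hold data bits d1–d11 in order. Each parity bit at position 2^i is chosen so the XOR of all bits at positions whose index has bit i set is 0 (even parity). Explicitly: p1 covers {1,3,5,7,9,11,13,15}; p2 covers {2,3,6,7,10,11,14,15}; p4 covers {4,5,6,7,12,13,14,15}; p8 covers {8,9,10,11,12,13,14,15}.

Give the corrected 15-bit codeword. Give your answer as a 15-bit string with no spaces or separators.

s1 (pos 1,3,5,7,9,11,13,15): 1⊕0⊕1⊕0⊕1⊕1⊕1⊕1 = 0
s2 (pos 2,3,6,7,10,11,14,15): 0⊕0⊕0⊕0⊕1⊕1⊕1⊕1 = 0
s4 (pos 4,5,6,7,12,13,14,15): 0⊕1⊕0⊕0⊕1⊕1⊕1⊕1 = 1
s8 (pos 8,9,10,11,12,13,14,15): 0⊕1⊕1⊕1⊕1⊕1⊕1⊕1 = 1
Syndrome s8…s1 = 1100 → error at position 12.
Flip position 12: 100010001111111 → 100010001110111

100010001110111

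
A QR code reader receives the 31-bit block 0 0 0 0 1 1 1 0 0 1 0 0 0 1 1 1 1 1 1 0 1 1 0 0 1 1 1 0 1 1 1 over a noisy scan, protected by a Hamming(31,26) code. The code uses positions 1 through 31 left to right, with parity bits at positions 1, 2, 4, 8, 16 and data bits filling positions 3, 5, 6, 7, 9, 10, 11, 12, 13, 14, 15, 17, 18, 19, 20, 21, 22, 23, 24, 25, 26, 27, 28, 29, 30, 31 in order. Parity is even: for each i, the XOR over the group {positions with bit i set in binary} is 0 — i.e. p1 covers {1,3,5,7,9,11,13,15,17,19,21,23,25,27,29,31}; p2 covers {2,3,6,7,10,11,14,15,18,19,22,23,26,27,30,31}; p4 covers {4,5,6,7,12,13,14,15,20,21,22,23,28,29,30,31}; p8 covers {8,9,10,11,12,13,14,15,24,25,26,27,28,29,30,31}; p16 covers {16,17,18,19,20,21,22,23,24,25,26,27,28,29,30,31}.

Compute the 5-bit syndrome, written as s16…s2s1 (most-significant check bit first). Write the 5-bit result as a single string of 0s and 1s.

01000

s1 (pos 1,3,5,7,9,11,13,15,17,19,21,23,25,27,29,31): 0⊕0⊕1⊕1⊕0⊕0⊕0⊕1⊕1⊕1⊕1⊕0⊕1⊕1⊕1⊕1 = 0
s2 (pos 2,3,6,7,10,11,14,15,18,19,22,23,26,27,30,31): 0⊕0⊕1⊕1⊕1⊕0⊕1⊕1⊕1⊕1⊕1⊕0⊕1⊕1⊕1⊕1 = 0
s4 (pos 4,5,6,7,12,13,14,15,20,21,22,23,28,29,30,31): 0⊕1⊕1⊕1⊕0⊕0⊕1⊕1⊕0⊕1⊕1⊕0⊕0⊕1⊕1⊕1 = 0
s8 (pos 8,9,10,11,12,13,14,15,24,25,26,27,28,29,30,31): 0⊕0⊕1⊕0⊕0⊕0⊕1⊕1⊕0⊕1⊕1⊕1⊕0⊕1⊕1⊕1 = 1
s16 (pos 16,17,18,19,20,21,22,23,24,25,26,27,28,29,30,31): 1⊕1⊕1⊕1⊕0⊕1⊕1⊕0⊕0⊕1⊕1⊕1⊕0⊕1⊕1⊕1 = 0
Syndrome s16…s1 = 01000 → error at position 8.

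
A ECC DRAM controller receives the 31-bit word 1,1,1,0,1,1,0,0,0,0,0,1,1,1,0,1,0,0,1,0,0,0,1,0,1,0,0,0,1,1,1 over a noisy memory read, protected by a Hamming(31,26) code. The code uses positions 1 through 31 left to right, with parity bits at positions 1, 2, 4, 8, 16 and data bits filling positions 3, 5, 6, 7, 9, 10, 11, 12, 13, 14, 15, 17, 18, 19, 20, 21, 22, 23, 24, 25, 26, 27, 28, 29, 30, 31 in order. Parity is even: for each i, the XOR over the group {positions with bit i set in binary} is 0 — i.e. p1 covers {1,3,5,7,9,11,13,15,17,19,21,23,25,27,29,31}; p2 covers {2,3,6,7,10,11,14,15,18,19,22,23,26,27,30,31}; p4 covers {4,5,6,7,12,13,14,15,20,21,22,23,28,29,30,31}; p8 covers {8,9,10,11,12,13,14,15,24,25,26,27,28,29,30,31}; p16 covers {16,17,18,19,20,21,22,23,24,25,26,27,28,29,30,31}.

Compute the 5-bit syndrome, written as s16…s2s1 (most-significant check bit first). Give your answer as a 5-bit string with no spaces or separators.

s1 (pos 1,3,5,7,9,11,13,15,17,19,21,23,25,27,29,31): 1⊕1⊕1⊕0⊕0⊕0⊕1⊕0⊕0⊕1⊕0⊕1⊕1⊕0⊕1⊕1 = 1
s2 (pos 2,3,6,7,10,11,14,15,18,19,22,23,26,27,30,31): 1⊕1⊕1⊕0⊕0⊕0⊕1⊕0⊕0⊕1⊕0⊕1⊕0⊕0⊕1⊕1 = 0
s4 (pos 4,5,6,7,12,13,14,15,20,21,22,23,28,29,30,31): 0⊕1⊕1⊕0⊕1⊕1⊕1⊕0⊕0⊕0⊕0⊕1⊕0⊕1⊕1⊕1 = 1
s8 (pos 8,9,10,11,12,13,14,15,24,25,26,27,28,29,30,31): 0⊕0⊕0⊕0⊕1⊕1⊕1⊕0⊕0⊕1⊕0⊕0⊕0⊕1⊕1⊕1 = 1
s16 (pos 16,17,18,19,20,21,22,23,24,25,26,27,28,29,30,31): 1⊕0⊕0⊕1⊕0⊕0⊕0⊕1⊕0⊕1⊕0⊕0⊕0⊕1⊕1⊕1 = 1
Syndrome s16…s1 = 11101 → error at position 29.

11101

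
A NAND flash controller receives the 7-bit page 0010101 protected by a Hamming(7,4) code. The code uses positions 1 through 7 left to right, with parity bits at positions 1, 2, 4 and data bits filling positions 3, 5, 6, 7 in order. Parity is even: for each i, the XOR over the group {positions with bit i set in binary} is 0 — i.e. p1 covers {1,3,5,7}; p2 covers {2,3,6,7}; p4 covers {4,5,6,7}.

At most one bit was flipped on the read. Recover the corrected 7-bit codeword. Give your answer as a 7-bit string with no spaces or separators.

1010101

s1 (pos 1,3,5,7): 0⊕1⊕1⊕1 = 1
s2 (pos 2,3,6,7): 0⊕1⊕0⊕1 = 0
s4 (pos 4,5,6,7): 0⊕1⊕0⊕1 = 0
Syndrome s4…s1 = 001 → error at position 1.
Flip position 1: 0010101 → 1010101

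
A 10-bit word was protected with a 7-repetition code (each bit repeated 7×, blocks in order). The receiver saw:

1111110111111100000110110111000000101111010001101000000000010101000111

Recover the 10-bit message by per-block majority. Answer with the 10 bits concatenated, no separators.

1101010001

Block 1 (1111110): 6 ones → 1
Block 2 (1111111): 7 ones → 1
Block 3 (0000011): 2 ones → 0
Block 4 (0110111): 5 ones → 1
Block 5 (0000001): 1 one → 0
Block 6 (0111101): 5 ones → 1
Block 7 (0001101): 3 ones → 0
Block 8 (0000000): 0 ones → 0
Block 9 (0001010): 2 ones → 0
Block 10 (1000111): 4 ones → 1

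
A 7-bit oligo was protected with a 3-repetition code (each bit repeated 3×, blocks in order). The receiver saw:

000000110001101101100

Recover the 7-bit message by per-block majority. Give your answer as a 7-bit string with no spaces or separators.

Block 1 (000): 0 ones → 0
Block 2 (000): 0 ones → 0
Block 3 (110): 2 ones → 1
Block 4 (001): 1 one → 0
Block 5 (101): 2 ones → 1
Block 6 (101): 2 ones → 1
Block 7 (100): 1 one → 0

0010110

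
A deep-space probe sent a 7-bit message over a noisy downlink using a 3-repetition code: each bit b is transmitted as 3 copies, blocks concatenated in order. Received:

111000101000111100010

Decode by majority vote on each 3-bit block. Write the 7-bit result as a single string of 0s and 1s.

1010100

Block 1 (111): 3 ones → 1
Block 2 (000): 0 ones → 0
Block 3 (101): 2 ones → 1
Block 4 (000): 0 ones → 0
Block 5 (111): 3 ones → 1
Block 6 (100): 1 one → 0
Block 7 (010): 1 one → 0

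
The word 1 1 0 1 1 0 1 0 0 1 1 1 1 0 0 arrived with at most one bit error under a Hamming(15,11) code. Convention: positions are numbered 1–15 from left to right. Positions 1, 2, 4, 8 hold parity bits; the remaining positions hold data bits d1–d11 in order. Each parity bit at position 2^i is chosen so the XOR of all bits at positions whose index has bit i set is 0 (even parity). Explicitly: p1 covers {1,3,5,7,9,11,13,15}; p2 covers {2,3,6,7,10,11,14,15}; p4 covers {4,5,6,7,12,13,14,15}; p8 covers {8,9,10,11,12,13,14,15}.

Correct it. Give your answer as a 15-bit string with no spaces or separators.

s1 (pos 1,3,5,7,9,11,13,15): 1⊕0⊕1⊕1⊕0⊕1⊕1⊕0 = 1
s2 (pos 2,3,6,7,10,11,14,15): 1⊕0⊕0⊕1⊕1⊕1⊕0⊕0 = 0
s4 (pos 4,5,6,7,12,13,14,15): 1⊕1⊕0⊕1⊕1⊕1⊕0⊕0 = 1
s8 (pos 8,9,10,11,12,13,14,15): 0⊕0⊕1⊕1⊕1⊕1⊕0⊕0 = 0
Syndrome s8…s1 = 0101 → error at position 5.
Flip position 5: 110110100111100 → 110100100111100

110100100111100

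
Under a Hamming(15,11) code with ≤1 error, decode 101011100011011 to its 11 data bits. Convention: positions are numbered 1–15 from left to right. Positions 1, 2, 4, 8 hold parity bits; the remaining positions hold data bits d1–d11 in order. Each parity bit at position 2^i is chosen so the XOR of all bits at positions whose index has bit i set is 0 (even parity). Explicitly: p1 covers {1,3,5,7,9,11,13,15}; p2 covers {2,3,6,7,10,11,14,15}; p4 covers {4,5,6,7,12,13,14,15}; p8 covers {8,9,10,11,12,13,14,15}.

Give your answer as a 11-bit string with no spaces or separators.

11110011011

s1 (pos 1,3,5,7,9,11,13,15): 1⊕1⊕1⊕1⊕0⊕1⊕0⊕1 = 0
s2 (pos 2,3,6,7,10,11,14,15): 0⊕1⊕1⊕1⊕0⊕1⊕1⊕1 = 0
s4 (pos 4,5,6,7,12,13,14,15): 0⊕1⊕1⊕1⊕1⊕0⊕1⊕1 = 0
s8 (pos 8,9,10,11,12,13,14,15): 0⊕0⊕0⊕1⊕1⊕0⊕1⊕1 = 0
Syndrome s8…s1 = 0000 → no error.
Read data bits from positions 3,5,6,7,9,10,11,12,13,14,15: 11110011011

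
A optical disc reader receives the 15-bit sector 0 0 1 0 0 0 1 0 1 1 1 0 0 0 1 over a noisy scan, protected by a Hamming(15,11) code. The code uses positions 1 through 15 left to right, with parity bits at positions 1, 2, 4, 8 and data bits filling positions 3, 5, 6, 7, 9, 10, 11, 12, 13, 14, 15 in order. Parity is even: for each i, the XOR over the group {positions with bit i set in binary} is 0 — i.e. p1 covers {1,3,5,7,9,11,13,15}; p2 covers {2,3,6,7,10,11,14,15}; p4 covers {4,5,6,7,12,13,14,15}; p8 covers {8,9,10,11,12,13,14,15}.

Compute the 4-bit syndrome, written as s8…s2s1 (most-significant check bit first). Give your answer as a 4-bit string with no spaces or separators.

0011

s1 (pos 1,3,5,7,9,11,13,15): 0⊕1⊕0⊕1⊕1⊕1⊕0⊕1 = 1
s2 (pos 2,3,6,7,10,11,14,15): 0⊕1⊕0⊕1⊕1⊕1⊕0⊕1 = 1
s4 (pos 4,5,6,7,12,13,14,15): 0⊕0⊕0⊕1⊕0⊕0⊕0⊕1 = 0
s8 (pos 8,9,10,11,12,13,14,15): 0⊕1⊕1⊕1⊕0⊕0⊕0⊕1 = 0
Syndrome s8…s1 = 0011 → error at position 3.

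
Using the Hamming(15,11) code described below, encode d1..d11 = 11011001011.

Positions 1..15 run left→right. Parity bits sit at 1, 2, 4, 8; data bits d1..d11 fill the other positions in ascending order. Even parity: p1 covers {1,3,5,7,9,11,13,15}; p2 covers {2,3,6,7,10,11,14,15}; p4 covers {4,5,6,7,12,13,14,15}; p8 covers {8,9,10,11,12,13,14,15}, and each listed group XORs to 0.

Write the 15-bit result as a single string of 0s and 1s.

101110101001011

Place data at non-parity positions: p1 p2 1 p4 1 0 1 p8 1 0 0 1 0 1 1
p1 (pos 1,3,5,7,9,11,13,15): XOR of data positions = 1⊕1⊕1⊕1⊕0⊕0⊕1 = 1
p2 (pos 2,3,6,7,10,11,14,15): XOR of data positions = 1⊕0⊕1⊕0⊕0⊕1⊕1 = 0
p4 (pos 4,5,6,7,12,13,14,15): XOR of data positions = 1⊕0⊕1⊕1⊕0⊕1⊕1 = 1
p8 (pos 8,9,10,11,12,13,14,15): XOR of data positions = 1⊕0⊕0⊕1⊕0⊕1⊕1 = 0
Codeword: 101110101001011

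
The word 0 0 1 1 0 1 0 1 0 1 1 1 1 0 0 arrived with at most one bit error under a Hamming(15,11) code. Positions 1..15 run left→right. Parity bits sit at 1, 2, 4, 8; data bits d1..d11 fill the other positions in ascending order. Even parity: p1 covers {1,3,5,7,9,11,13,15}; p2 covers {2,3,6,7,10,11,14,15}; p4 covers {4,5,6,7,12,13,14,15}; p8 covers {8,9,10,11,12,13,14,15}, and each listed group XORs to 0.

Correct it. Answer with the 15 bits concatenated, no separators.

001101011111100

s1 (pos 1,3,5,7,9,11,13,15): 0⊕1⊕0⊕0⊕0⊕1⊕1⊕0 = 1
s2 (pos 2,3,6,7,10,11,14,15): 0⊕1⊕1⊕0⊕1⊕1⊕0⊕0 = 0
s4 (pos 4,5,6,7,12,13,14,15): 1⊕0⊕1⊕0⊕1⊕1⊕0⊕0 = 0
s8 (pos 8,9,10,11,12,13,14,15): 1⊕0⊕1⊕1⊕1⊕1⊕0⊕0 = 1
Syndrome s8…s1 = 1001 → error at position 9.
Flip position 9: 001101010111100 → 001101011111100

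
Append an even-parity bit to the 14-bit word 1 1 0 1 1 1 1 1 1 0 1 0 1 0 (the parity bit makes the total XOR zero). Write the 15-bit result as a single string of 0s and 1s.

XOR of the 14 data bits: 1⊕1⊕0⊕1⊕1⊕1⊕1⊕1⊕1⊕0⊕1⊕0⊕1⊕0 = 0
Parity bit = 0 (so all 15 bits XOR to 0).

110111111010100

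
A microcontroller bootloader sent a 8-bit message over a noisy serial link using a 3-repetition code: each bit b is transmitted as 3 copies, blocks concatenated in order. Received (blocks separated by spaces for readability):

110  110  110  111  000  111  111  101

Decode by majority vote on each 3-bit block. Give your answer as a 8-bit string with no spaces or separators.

Block 1 (110): 2 ones → 1
Block 2 (110): 2 ones → 1
Block 3 (110): 2 ones → 1
Block 4 (111): 3 ones → 1
Block 5 (000): 0 ones → 0
Block 6 (111): 3 ones → 1
Block 7 (111): 3 ones → 1
Block 8 (101): 2 ones → 1

11110111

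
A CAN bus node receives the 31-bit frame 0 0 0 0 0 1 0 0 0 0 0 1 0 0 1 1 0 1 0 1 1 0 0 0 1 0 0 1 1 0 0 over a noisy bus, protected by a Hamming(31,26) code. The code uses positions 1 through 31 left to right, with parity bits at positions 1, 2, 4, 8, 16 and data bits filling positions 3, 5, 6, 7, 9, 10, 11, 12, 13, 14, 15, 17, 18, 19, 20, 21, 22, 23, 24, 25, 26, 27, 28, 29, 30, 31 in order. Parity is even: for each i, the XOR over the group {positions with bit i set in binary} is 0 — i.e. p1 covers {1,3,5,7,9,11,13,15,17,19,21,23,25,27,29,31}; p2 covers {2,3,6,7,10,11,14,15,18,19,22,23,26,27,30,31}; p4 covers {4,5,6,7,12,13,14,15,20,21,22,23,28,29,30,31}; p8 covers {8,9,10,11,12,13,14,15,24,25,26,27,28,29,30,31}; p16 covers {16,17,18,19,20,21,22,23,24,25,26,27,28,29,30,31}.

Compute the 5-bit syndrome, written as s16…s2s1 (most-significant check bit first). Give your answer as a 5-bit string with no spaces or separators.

11110

s1 (pos 1,3,5,7,9,11,13,15,17,19,21,23,25,27,29,31): 0⊕0⊕0⊕0⊕0⊕0⊕0⊕1⊕0⊕0⊕1⊕0⊕1⊕0⊕1⊕0 = 0
s2 (pos 2,3,6,7,10,11,14,15,18,19,22,23,26,27,30,31): 0⊕0⊕1⊕0⊕0⊕0⊕0⊕1⊕1⊕0⊕0⊕0⊕0⊕0⊕0⊕0 = 1
s4 (pos 4,5,6,7,12,13,14,15,20,21,22,23,28,29,30,31): 0⊕0⊕1⊕0⊕1⊕0⊕0⊕1⊕1⊕1⊕0⊕0⊕1⊕1⊕0⊕0 = 1
s8 (pos 8,9,10,11,12,13,14,15,24,25,26,27,28,29,30,31): 0⊕0⊕0⊕0⊕1⊕0⊕0⊕1⊕0⊕1⊕0⊕0⊕1⊕1⊕0⊕0 = 1
s16 (pos 16,17,18,19,20,21,22,23,24,25,26,27,28,29,30,31): 1⊕0⊕1⊕0⊕1⊕1⊕0⊕0⊕0⊕1⊕0⊕0⊕1⊕1⊕0⊕0 = 1
Syndrome s16…s1 = 11110 → error at position 30.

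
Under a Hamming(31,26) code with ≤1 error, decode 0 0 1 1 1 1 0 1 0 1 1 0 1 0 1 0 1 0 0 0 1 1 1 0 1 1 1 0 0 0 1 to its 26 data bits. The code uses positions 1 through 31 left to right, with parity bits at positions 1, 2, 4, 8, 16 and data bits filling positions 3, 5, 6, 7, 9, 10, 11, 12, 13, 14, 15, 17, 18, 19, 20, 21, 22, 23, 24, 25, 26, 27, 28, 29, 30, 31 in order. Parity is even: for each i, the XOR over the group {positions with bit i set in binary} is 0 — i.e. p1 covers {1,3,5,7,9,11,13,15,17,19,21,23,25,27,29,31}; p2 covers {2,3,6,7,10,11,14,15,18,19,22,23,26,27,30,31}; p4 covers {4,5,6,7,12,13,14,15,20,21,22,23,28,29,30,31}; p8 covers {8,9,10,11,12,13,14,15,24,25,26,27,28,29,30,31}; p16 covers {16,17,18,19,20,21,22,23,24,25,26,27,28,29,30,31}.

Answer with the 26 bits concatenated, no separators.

s1 (pos 1,3,5,7,9,11,13,15,17,19,21,23,25,27,29,31): 0⊕1⊕1⊕0⊕0⊕1⊕1⊕1⊕1⊕0⊕1⊕1⊕1⊕1⊕0⊕1 = 1
s2 (pos 2,3,6,7,10,11,14,15,18,19,22,23,26,27,30,31): 0⊕1⊕1⊕0⊕1⊕1⊕0⊕1⊕0⊕0⊕1⊕1⊕1⊕1⊕0⊕1 = 0
s4 (pos 4,5,6,7,12,13,14,15,20,21,22,23,28,29,30,31): 1⊕1⊕1⊕0⊕0⊕1⊕0⊕1⊕0⊕1⊕1⊕1⊕0⊕0⊕0⊕1 = 1
s8 (pos 8,9,10,11,12,13,14,15,24,25,26,27,28,29,30,31): 1⊕0⊕1⊕1⊕0⊕1⊕0⊕1⊕0⊕1⊕1⊕1⊕0⊕0⊕0⊕1 = 1
s16 (pos 16,17,18,19,20,21,22,23,24,25,26,27,28,29,30,31): 0⊕1⊕0⊕0⊕0⊕1⊕1⊕1⊕0⊕1⊕1⊕1⊕0⊕0⊕0⊕1 = 0
Syndrome s16…s1 = 01101 → error at position 13.
Flip position 13: 0011110101101010100011101110001 → 0011110101100010100011101110001
Read data bits from positions 3,5,6,7,9,10,11,12,13,14,15,17,18,19,20,21,22,23,24,25,26,27,28,29,30,31: 11100110001100011101110001

11100110001100011101110001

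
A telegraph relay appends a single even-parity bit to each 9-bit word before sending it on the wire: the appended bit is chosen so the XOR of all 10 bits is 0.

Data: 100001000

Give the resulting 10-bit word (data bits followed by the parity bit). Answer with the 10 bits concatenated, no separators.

XOR of the 9 data bits: 1⊕0⊕0⊕0⊕0⊕1⊕0⊕0⊕0 = 0
Parity bit = 0 (so all 10 bits XOR to 0).

1000010000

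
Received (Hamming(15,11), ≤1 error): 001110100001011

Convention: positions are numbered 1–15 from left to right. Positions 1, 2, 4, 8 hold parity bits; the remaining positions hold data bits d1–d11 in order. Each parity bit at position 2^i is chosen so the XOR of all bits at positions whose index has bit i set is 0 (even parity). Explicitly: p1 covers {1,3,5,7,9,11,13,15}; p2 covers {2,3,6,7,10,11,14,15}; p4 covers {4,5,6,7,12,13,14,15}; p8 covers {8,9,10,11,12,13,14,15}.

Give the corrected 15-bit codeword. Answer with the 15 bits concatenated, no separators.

001110110001011

s1 (pos 1,3,5,7,9,11,13,15): 0⊕1⊕1⊕1⊕0⊕0⊕0⊕1 = 0
s2 (pos 2,3,6,7,10,11,14,15): 0⊕1⊕0⊕1⊕0⊕0⊕1⊕1 = 0
s4 (pos 4,5,6,7,12,13,14,15): 1⊕1⊕0⊕1⊕1⊕0⊕1⊕1 = 0
s8 (pos 8,9,10,11,12,13,14,15): 0⊕0⊕0⊕0⊕1⊕0⊕1⊕1 = 1
Syndrome s8…s1 = 1000 → error at position 8.
Flip position 8: 001110100001011 → 001110110001011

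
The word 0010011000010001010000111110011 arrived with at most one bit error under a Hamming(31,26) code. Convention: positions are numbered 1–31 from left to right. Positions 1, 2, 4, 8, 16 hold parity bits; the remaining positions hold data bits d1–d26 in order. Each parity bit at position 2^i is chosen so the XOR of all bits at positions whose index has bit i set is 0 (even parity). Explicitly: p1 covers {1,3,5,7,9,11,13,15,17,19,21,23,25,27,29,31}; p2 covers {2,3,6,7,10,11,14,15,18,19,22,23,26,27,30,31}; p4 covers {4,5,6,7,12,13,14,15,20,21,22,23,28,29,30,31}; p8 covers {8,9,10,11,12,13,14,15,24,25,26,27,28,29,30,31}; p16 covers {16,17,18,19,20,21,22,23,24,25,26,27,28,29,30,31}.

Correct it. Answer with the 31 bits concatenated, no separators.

s1 (pos 1,3,5,7,9,11,13,15,17,19,21,23,25,27,29,31): 0⊕1⊕0⊕1⊕0⊕0⊕0⊕0⊕0⊕0⊕0⊕1⊕1⊕1⊕0⊕1 = 0
s2 (pos 2,3,6,7,10,11,14,15,18,19,22,23,26,27,30,31): 0⊕1⊕1⊕1⊕0⊕0⊕0⊕0⊕1⊕0⊕0⊕1⊕1⊕1⊕1⊕1 = 1
s4 (pos 4,5,6,7,12,13,14,15,20,21,22,23,28,29,30,31): 0⊕0⊕1⊕1⊕1⊕0⊕0⊕0⊕0⊕0⊕0⊕1⊕0⊕0⊕1⊕1 = 0
s8 (pos 8,9,10,11,12,13,14,15,24,25,26,27,28,29,30,31): 0⊕0⊕0⊕0⊕1⊕0⊕0⊕0⊕1⊕1⊕1⊕1⊕0⊕0⊕1⊕1 = 1
s16 (pos 16,17,18,19,20,21,22,23,24,25,26,27,28,29,30,31): 1⊕0⊕1⊕0⊕0⊕0⊕0⊕1⊕1⊕1⊕1⊕1⊕0⊕0⊕1⊕1 = 1
Syndrome s16…s1 = 11010 → error at position 26.
Flip position 26: 0010011000010001010000111110011 → 0010011000010001010000111010011

0010011000010001010000111010011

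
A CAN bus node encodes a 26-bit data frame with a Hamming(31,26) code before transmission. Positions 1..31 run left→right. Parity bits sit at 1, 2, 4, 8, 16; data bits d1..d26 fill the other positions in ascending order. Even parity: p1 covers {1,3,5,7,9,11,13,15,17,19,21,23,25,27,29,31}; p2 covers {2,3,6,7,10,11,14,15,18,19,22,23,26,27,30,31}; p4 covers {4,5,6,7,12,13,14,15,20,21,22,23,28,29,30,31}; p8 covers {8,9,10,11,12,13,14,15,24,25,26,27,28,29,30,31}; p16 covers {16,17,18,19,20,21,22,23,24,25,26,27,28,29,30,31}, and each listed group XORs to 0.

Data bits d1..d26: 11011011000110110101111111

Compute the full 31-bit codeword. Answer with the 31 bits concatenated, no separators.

Place data at non-parity positions: p1 p2 1 p4 1 0 1 p8 1 0 1 1 0 0 0 p16 1 1 0 1 1 0 1 0 1 1 1 1 1 1 1
p1 (pos 1,3,5,7,9,11,13,15,17,19,21,23,25,27,29,31): XOR of data positions = 1⊕1⊕1⊕1⊕1⊕0⊕0⊕1⊕0⊕1⊕1⊕1⊕1⊕1⊕1 = 0
p2 (pos 2,3,6,7,10,11,14,15,18,19,22,23,26,27,30,31): XOR of data positions = 1⊕0⊕1⊕0⊕1⊕0⊕0⊕1⊕0⊕0⊕1⊕1⊕1⊕1⊕1 = 1
p4 (pos 4,5,6,7,12,13,14,15,20,21,22,23,28,29,30,31): XOR of data positions = 1⊕0⊕1⊕1⊕0⊕0⊕0⊕1⊕1⊕0⊕1⊕1⊕1⊕1⊕1 = 0
p8 (pos 8,9,10,11,12,13,14,15,24,25,26,27,28,29,30,31): XOR of data positions = 1⊕0⊕1⊕1⊕0⊕0⊕0⊕0⊕1⊕1⊕1⊕1⊕1⊕1⊕1 = 0
p16 (pos 16,17,18,19,20,21,22,23,24,25,26,27,28,29,30,31): XOR of data positions = 1⊕1⊕0⊕1⊕1⊕0⊕1⊕0⊕1⊕1⊕1⊕1⊕1⊕1⊕1 = 0
Codeword: 0110101010110000110110101111111

0110101010110000110110101111111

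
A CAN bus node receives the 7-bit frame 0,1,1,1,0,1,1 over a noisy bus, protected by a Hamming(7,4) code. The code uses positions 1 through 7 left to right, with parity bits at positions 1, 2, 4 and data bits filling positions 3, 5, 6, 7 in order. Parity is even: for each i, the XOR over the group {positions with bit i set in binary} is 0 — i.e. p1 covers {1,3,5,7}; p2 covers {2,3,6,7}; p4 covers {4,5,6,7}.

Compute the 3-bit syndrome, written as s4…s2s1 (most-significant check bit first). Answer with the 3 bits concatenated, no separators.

s1 (pos 1,3,5,7): 0⊕1⊕0⊕1 = 0
s2 (pos 2,3,6,7): 1⊕1⊕1⊕1 = 0
s4 (pos 4,5,6,7): 1⊕0⊕1⊕1 = 1
Syndrome s4…s1 = 100 → error at position 4.

100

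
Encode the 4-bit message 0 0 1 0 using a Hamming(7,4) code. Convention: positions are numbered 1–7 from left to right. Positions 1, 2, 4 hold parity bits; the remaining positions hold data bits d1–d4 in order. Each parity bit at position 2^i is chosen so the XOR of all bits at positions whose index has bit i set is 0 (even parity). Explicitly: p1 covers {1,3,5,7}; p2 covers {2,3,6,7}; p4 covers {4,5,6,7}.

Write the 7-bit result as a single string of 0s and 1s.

Place data at non-parity positions: p1 p2 0 p4 0 1 0
p1 (pos 1,3,5,7): XOR of data positions = 0⊕0⊕0 = 0
p2 (pos 2,3,6,7): XOR of data positions = 0⊕1⊕0 = 1
p4 (pos 4,5,6,7): XOR of data positions = 0⊕1⊕0 = 1
Codeword: 0101010

0101010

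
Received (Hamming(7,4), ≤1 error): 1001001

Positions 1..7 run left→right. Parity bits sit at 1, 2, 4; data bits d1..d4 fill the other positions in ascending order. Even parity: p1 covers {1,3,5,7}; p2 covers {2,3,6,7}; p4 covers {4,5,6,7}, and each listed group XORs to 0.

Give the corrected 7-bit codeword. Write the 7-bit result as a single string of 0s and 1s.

s1 (pos 1,3,5,7): 1⊕0⊕0⊕1 = 0
s2 (pos 2,3,6,7): 0⊕0⊕0⊕1 = 1
s4 (pos 4,5,6,7): 1⊕0⊕0⊕1 = 0
Syndrome s4…s1 = 010 → error at position 2.
Flip position 2: 1001001 → 1101001

1101001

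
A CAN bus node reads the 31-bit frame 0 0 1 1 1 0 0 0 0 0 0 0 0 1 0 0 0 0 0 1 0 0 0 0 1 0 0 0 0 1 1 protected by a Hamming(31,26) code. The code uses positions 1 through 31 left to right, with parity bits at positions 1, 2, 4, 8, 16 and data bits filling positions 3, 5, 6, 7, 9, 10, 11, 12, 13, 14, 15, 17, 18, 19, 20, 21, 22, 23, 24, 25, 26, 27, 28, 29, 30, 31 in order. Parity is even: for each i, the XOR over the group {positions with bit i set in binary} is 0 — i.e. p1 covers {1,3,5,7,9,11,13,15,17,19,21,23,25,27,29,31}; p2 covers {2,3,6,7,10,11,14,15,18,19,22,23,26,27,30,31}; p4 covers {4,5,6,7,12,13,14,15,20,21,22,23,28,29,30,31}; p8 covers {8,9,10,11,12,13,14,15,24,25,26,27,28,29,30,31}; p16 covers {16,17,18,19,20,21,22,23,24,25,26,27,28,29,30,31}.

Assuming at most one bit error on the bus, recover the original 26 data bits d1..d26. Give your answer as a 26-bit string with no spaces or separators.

s1 (pos 1,3,5,7,9,11,13,15,17,19,21,23,25,27,29,31): 0⊕1⊕1⊕0⊕0⊕0⊕0⊕0⊕0⊕0⊕0⊕0⊕1⊕0⊕0⊕1 = 0
s2 (pos 2,3,6,7,10,11,14,15,18,19,22,23,26,27,30,31): 0⊕1⊕0⊕0⊕0⊕0⊕1⊕0⊕0⊕0⊕0⊕0⊕0⊕0⊕1⊕1 = 0
s4 (pos 4,5,6,7,12,13,14,15,20,21,22,23,28,29,30,31): 1⊕1⊕0⊕0⊕0⊕0⊕1⊕0⊕1⊕0⊕0⊕0⊕0⊕0⊕1⊕1 = 0
s8 (pos 8,9,10,11,12,13,14,15,24,25,26,27,28,29,30,31): 0⊕0⊕0⊕0⊕0⊕0⊕1⊕0⊕0⊕1⊕0⊕0⊕0⊕0⊕1⊕1 = 0
s16 (pos 16,17,18,19,20,21,22,23,24,25,26,27,28,29,30,31): 0⊕0⊕0⊕0⊕1⊕0⊕0⊕0⊕0⊕1⊕0⊕0⊕0⊕0⊕1⊕1 = 0
Syndrome s16…s1 = 00000 → no error.
Read data bits from positions 3,5,6,7,9,10,11,12,13,14,15,17,18,19,20,21,22,23,24,25,26,27,28,29,30,31: 11000000010000100001000011

11000000010000100001000011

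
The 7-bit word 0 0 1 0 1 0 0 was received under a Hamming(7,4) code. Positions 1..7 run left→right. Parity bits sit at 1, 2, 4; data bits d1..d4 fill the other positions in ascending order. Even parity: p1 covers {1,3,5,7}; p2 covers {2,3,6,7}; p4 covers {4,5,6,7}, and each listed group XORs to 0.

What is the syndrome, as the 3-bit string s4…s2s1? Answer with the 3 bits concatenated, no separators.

110

s1 (pos 1,3,5,7): 0⊕1⊕1⊕0 = 0
s2 (pos 2,3,6,7): 0⊕1⊕0⊕0 = 1
s4 (pos 4,5,6,7): 0⊕1⊕0⊕0 = 1
Syndrome s4…s1 = 110 → error at position 6.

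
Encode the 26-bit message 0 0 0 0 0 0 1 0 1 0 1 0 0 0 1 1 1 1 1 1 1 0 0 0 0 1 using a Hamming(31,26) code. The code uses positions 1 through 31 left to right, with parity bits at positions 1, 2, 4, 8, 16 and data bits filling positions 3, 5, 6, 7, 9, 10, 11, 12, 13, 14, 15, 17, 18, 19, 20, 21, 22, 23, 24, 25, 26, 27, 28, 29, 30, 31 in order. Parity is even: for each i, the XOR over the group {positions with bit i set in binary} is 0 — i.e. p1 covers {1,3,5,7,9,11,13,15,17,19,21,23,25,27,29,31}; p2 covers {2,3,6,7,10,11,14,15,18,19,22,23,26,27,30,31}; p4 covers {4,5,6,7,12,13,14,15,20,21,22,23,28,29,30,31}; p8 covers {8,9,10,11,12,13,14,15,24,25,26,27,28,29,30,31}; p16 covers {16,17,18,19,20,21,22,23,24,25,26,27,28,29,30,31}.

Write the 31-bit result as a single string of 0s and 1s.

Place data at non-parity positions: p1 p2 0 p4 0 0 0 p8 0 0 1 0 1 0 1 p16 0 0 0 1 1 1 1 1 1 1 0 0 0 0 1
p1 (pos 1,3,5,7,9,11,13,15,17,19,21,23,25,27,29,31): XOR of data positions = 0⊕0⊕0⊕0⊕1⊕1⊕1⊕0⊕0⊕1⊕1⊕1⊕0⊕0⊕1 = 1
p2 (pos 2,3,6,7,10,11,14,15,18,19,22,23,26,27,30,31): XOR of data positions = 0⊕0⊕0⊕0⊕1⊕0⊕1⊕0⊕0⊕1⊕1⊕1⊕0⊕0⊕1 = 0
p4 (pos 4,5,6,7,12,13,14,15,20,21,22,23,28,29,30,31): XOR of data positions = 0⊕0⊕0⊕0⊕1⊕0⊕1⊕1⊕1⊕1⊕1⊕0⊕0⊕0⊕1 = 1
p8 (pos 8,9,10,11,12,13,14,15,24,25,26,27,28,29,30,31): XOR of data positions = 0⊕0⊕1⊕0⊕1⊕0⊕1⊕1⊕1⊕1⊕0⊕0⊕0⊕0⊕1 = 1
p16 (pos 16,17,18,19,20,21,22,23,24,25,26,27,28,29,30,31): XOR of data positions = 0⊕0⊕0⊕1⊕1⊕1⊕1⊕1⊕1⊕1⊕0⊕0⊕0⊕0⊕1 = 0
Codeword: 1001000100101010000111111100001

1001000100101010000111111100001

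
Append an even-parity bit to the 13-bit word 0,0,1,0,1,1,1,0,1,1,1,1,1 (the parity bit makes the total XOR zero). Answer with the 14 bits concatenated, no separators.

00101110111111

XOR of the 13 data bits: 0⊕0⊕1⊕0⊕1⊕1⊕1⊕0⊕1⊕1⊕1⊕1⊕1 = 1
Parity bit = 1 (so all 14 bits XOR to 0).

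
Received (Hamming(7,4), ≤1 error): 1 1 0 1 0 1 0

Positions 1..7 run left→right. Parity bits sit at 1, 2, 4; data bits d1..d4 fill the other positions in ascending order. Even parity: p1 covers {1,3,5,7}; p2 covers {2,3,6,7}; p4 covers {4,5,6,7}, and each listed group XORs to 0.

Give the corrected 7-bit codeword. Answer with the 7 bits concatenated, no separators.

s1 (pos 1,3,5,7): 1⊕0⊕0⊕0 = 1
s2 (pos 2,3,6,7): 1⊕0⊕1⊕0 = 0
s4 (pos 4,5,6,7): 1⊕0⊕1⊕0 = 0
Syndrome s4…s1 = 001 → error at position 1.
Flip position 1: 1101010 → 0101010

0101010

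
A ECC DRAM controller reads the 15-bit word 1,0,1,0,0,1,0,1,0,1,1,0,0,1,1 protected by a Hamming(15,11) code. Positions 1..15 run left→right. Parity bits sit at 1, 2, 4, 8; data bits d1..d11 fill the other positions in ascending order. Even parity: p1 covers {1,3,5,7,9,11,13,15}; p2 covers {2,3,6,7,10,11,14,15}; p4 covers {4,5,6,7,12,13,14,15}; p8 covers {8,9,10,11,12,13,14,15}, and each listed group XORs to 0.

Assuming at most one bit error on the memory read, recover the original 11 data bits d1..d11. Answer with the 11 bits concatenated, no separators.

10100111011

s1 (pos 1,3,5,7,9,11,13,15): 1⊕1⊕0⊕0⊕0⊕1⊕0⊕1 = 0
s2 (pos 2,3,6,7,10,11,14,15): 0⊕1⊕1⊕0⊕1⊕1⊕1⊕1 = 0
s4 (pos 4,5,6,7,12,13,14,15): 0⊕0⊕1⊕0⊕0⊕0⊕1⊕1 = 1
s8 (pos 8,9,10,11,12,13,14,15): 1⊕0⊕1⊕1⊕0⊕0⊕1⊕1 = 1
Syndrome s8…s1 = 1100 → error at position 12.
Flip position 12: 101001010110011 → 101001010111011
Read data bits from positions 3,5,6,7,9,10,11,12,13,14,15: 10100111011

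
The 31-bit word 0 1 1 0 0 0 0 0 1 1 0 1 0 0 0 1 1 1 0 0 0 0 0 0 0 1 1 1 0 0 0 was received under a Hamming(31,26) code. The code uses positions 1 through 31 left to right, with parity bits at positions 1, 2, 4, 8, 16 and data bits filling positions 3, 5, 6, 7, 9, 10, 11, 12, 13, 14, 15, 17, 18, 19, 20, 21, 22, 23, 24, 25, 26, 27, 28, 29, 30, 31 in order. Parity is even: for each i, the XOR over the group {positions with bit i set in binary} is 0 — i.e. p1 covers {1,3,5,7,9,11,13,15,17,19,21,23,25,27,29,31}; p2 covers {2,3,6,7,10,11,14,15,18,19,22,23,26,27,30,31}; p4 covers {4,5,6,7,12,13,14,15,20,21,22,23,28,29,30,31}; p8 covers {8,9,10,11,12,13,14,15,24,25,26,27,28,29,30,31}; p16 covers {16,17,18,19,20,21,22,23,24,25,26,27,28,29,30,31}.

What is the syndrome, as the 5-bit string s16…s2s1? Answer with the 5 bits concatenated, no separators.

s1 (pos 1,3,5,7,9,11,13,15,17,19,21,23,25,27,29,31): 0⊕1⊕0⊕0⊕1⊕0⊕0⊕0⊕1⊕0⊕0⊕0⊕0⊕1⊕0⊕0 = 0
s2 (pos 2,3,6,7,10,11,14,15,18,19,22,23,26,27,30,31): 1⊕1⊕0⊕0⊕1⊕0⊕0⊕0⊕1⊕0⊕0⊕0⊕1⊕1⊕0⊕0 = 0
s4 (pos 4,5,6,7,12,13,14,15,20,21,22,23,28,29,30,31): 0⊕0⊕0⊕0⊕1⊕0⊕0⊕0⊕0⊕0⊕0⊕0⊕1⊕0⊕0⊕0 = 0
s8 (pos 8,9,10,11,12,13,14,15,24,25,26,27,28,29,30,31): 0⊕1⊕1⊕0⊕1⊕0⊕0⊕0⊕0⊕0⊕1⊕1⊕1⊕0⊕0⊕0 = 0
s16 (pos 16,17,18,19,20,21,22,23,24,25,26,27,28,29,30,31): 1⊕1⊕1⊕0⊕0⊕0⊕0⊕0⊕0⊕0⊕1⊕1⊕1⊕0⊕0⊕0 = 0
Syndrome s16…s1 = 00000 → no error.

00000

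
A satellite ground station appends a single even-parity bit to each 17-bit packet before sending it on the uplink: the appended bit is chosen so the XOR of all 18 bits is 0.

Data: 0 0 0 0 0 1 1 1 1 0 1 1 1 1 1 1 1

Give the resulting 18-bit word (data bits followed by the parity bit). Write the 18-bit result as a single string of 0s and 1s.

XOR of the 17 data bits: 0⊕0⊕0⊕0⊕0⊕1⊕1⊕1⊕1⊕0⊕1⊕1⊕1⊕1⊕1⊕1⊕1 = 1
Parity bit = 1 (so all 18 bits XOR to 0).

000001111011111111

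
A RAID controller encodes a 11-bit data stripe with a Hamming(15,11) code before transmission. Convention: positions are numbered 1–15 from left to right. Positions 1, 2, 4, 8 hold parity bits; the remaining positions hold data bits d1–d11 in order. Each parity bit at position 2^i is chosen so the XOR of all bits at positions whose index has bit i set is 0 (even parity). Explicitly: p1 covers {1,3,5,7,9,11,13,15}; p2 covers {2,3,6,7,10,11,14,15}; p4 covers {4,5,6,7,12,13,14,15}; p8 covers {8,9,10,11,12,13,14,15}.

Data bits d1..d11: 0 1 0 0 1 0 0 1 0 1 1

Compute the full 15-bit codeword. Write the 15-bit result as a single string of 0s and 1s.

100010001001011

Place data at non-parity positions: p1 p2 0 p4 1 0 0 p8 1 0 0 1 0 1 1
p1 (pos 1,3,5,7,9,11,13,15): XOR of data positions = 0⊕1⊕0⊕1⊕0⊕0⊕1 = 1
p2 (pos 2,3,6,7,10,11,14,15): XOR of data positions = 0⊕0⊕0⊕0⊕0⊕1⊕1 = 0
p4 (pos 4,5,6,7,12,13,14,15): XOR of data positions = 1⊕0⊕0⊕1⊕0⊕1⊕1 = 0
p8 (pos 8,9,10,11,12,13,14,15): XOR of data positions = 1⊕0⊕0⊕1⊕0⊕1⊕1 = 0
Codeword: 100010001001011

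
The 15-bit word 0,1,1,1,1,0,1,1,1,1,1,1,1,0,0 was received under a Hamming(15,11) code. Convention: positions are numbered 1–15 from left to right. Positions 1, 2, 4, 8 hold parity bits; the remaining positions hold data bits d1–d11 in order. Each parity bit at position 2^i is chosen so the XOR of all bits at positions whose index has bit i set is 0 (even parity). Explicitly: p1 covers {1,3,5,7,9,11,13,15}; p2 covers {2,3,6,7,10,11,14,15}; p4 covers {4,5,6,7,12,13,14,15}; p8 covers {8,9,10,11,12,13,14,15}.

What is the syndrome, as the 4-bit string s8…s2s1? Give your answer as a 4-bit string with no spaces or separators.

s1 (pos 1,3,5,7,9,11,13,15): 0⊕1⊕1⊕1⊕1⊕1⊕1⊕0 = 0
s2 (pos 2,3,6,7,10,11,14,15): 1⊕1⊕0⊕1⊕1⊕1⊕0⊕0 = 1
s4 (pos 4,5,6,7,12,13,14,15): 1⊕1⊕0⊕1⊕1⊕1⊕0⊕0 = 1
s8 (pos 8,9,10,11,12,13,14,15): 1⊕1⊕1⊕1⊕1⊕1⊕0⊕0 = 0
Syndrome s8…s1 = 0110 → error at position 6.

0110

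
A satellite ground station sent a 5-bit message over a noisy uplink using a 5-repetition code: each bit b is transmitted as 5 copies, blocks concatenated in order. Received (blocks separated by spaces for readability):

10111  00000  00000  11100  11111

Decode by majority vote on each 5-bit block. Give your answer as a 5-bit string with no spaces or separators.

Block 1 (10111): 4 ones → 1
Block 2 (00000): 0 ones → 0
Block 3 (00000): 0 ones → 0
Block 4 (11100): 3 ones → 1
Block 5 (11111): 5 ones → 1

10011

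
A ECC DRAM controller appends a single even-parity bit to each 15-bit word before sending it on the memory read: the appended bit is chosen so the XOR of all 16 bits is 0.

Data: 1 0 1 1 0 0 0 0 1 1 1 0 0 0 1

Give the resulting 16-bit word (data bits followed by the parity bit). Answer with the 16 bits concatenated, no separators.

XOR of the 15 data bits: 1⊕0⊕1⊕1⊕0⊕0⊕0⊕0⊕1⊕1⊕1⊕0⊕0⊕0⊕1 = 1
Parity bit = 1 (so all 16 bits XOR to 0).

1011000011100011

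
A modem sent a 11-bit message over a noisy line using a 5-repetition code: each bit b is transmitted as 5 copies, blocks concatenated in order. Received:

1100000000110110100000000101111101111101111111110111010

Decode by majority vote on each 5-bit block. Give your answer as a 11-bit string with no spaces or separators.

Block 1 (11000): 2 ones → 0
Block 2 (00000): 0 ones → 0
Block 3 (11011): 4 ones → 1
Block 4 (01000): 1 one → 0
Block 5 (00000): 0 ones → 0
Block 6 (10111): 4 ones → 1
Block 7 (11011): 4 ones → 1
Block 8 (11101): 4 ones → 1
Block 9 (11111): 5 ones → 1
Block 10 (11101): 4 ones → 1
Block 11 (11010): 3 ones → 1

00100111111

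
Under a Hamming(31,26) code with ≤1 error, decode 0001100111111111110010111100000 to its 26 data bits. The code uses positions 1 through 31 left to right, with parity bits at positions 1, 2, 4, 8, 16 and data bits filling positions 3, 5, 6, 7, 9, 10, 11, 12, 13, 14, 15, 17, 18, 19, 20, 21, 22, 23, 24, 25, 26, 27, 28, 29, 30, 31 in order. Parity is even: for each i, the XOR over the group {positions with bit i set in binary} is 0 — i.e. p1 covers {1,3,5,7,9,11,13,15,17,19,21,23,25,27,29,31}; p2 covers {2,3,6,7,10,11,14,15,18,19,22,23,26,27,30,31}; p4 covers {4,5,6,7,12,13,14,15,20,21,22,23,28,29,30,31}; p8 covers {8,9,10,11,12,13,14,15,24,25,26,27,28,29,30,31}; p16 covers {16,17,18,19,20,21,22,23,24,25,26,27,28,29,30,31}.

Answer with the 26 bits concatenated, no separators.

s1 (pos 1,3,5,7,9,11,13,15,17,19,21,23,25,27,29,31): 0⊕0⊕1⊕0⊕1⊕1⊕1⊕1⊕1⊕0⊕1⊕1⊕1⊕0⊕0⊕0 = 1
s2 (pos 2,3,6,7,10,11,14,15,18,19,22,23,26,27,30,31): 0⊕0⊕0⊕0⊕1⊕1⊕1⊕1⊕1⊕0⊕0⊕1⊕1⊕0⊕0⊕0 = 1
s4 (pos 4,5,6,7,12,13,14,15,20,21,22,23,28,29,30,31): 1⊕1⊕0⊕0⊕1⊕1⊕1⊕1⊕0⊕1⊕0⊕1⊕0⊕0⊕0⊕0 = 0
s8 (pos 8,9,10,11,12,13,14,15,24,25,26,27,28,29,30,31): 1⊕1⊕1⊕1⊕1⊕1⊕1⊕1⊕1⊕1⊕1⊕0⊕0⊕0⊕0⊕0 = 1
s16 (pos 16,17,18,19,20,21,22,23,24,25,26,27,28,29,30,31): 1⊕1⊕1⊕0⊕0⊕1⊕0⊕1⊕1⊕1⊕1⊕0⊕0⊕0⊕0⊕0 = 0
Syndrome s16…s1 = 01011 → error at position 11.
Flip position 11: 0001100111111111110010111100000 → 0001100111011111110010111100000
Read data bits from positions 3,5,6,7,9,10,11,12,13,14,15,17,18,19,20,21,22,23,24,25,26,27,28,29,30,31: 01001101111110010111100000

01001101111110010111100000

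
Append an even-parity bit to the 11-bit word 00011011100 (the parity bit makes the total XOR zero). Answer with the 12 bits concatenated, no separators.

XOR of the 11 data bits: 0⊕0⊕0⊕1⊕1⊕0⊕1⊕1⊕1⊕0⊕0 = 1
Parity bit = 1 (so all 12 bits XOR to 0).

000110111001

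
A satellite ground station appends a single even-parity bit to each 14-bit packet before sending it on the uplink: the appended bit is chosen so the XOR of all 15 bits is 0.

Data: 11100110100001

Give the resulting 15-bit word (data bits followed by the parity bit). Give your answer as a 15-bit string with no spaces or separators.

XOR of the 14 data bits: 1⊕1⊕1⊕0⊕0⊕1⊕1⊕0⊕1⊕0⊕0⊕0⊕0⊕1 = 1
Parity bit = 1 (so all 15 bits XOR to 0).

111001101000011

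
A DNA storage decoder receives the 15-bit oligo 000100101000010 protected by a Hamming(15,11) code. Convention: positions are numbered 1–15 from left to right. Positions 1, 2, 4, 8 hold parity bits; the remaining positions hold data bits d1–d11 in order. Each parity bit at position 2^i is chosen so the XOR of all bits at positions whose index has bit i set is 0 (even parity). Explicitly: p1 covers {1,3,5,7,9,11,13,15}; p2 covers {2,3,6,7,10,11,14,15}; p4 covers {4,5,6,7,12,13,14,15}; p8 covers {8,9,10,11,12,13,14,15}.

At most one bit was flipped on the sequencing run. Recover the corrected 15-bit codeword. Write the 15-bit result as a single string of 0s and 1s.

s1 (pos 1,3,5,7,9,11,13,15): 0⊕0⊕0⊕1⊕1⊕0⊕0⊕0 = 0
s2 (pos 2,3,6,7,10,11,14,15): 0⊕0⊕0⊕1⊕0⊕0⊕1⊕0 = 0
s4 (pos 4,5,6,7,12,13,14,15): 1⊕0⊕0⊕1⊕0⊕0⊕1⊕0 = 1
s8 (pos 8,9,10,11,12,13,14,15): 0⊕1⊕0⊕0⊕0⊕0⊕1⊕0 = 0
Syndrome s8…s1 = 0100 → error at position 4.
Flip position 4: 000100101000010 → 000000101000010

000000101000010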